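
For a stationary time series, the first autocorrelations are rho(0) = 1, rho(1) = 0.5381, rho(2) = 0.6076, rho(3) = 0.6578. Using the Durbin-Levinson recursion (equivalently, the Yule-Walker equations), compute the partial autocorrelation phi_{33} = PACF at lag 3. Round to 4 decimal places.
\phi_{33} = 0.4160

The PACF at lag k is phi_{kk}, the last component of the solution
to the Yule-Walker system G_k phi = r_k where
  (G_k)_{ij} = rho(|i - j|), (r_k)_i = rho(i), i,j = 1..k.
Equivalently, Durbin-Levinson gives phi_{kk} iteratively:
  phi_{11} = rho(1)
  phi_{kk} = [rho(k) - sum_{j=1..k-1} phi_{k-1,j} rho(k-j)]
            / [1 - sum_{j=1..k-1} phi_{k-1,j} rho(j)],
  phi_{k,j} = phi_{k-1,j} - phi_{kk} phi_{k-1,k-j},  j = 1..k-1.
Step k = 1:
  phi_11 = rho(1) = 0.5381.
Step k = 2:
  phi_22 = [rho(2) - phi_11 rho(1)] / [1 - phi_11 rho(1)] = [0.6076 - (0.5381)(0.5381)] / [1 - (0.5381)(0.5381)]
         = 0.31804839 / 0.71044839 = 0.447673.
  Update: phi_21 = phi_11 - phi_22 phi_11 = 0.5381 - (0.447673)(0.5381) = 0.297207.
Step k = 3:
  phi_33 = [rho(3) - phi_21 rho(2) - phi_22 rho(1)] / [1 - phi_21 rho(1) - phi_22 rho(2)]
    numerator   = 0.6578 - (0.297207)(0.6076) - (0.447673)(0.5381) = 0.23632414
    denominator = 1 - (0.297207)(0.5381) - (0.447673)(0.6076) = 0.56806679
  phi_33 = 0.23632414 / 0.56806679 = 0.416.
Therefore phi_{33} = 0.4160.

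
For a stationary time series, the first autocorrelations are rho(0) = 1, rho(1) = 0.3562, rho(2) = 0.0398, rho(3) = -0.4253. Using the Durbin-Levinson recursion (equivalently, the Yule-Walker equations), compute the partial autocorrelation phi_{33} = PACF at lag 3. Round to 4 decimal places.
\phi_{33} = -0.4689

The PACF at lag k is phi_{kk}, the last component of the solution
to the Yule-Walker system G_k phi = r_k where
  (G_k)_{ij} = rho(|i - j|), (r_k)_i = rho(i), i,j = 1..k.
Equivalently, Durbin-Levinson gives phi_{kk} iteratively:
  phi_{11} = rho(1)
  phi_{kk} = [rho(k) - sum_{j=1..k-1} phi_{k-1,j} rho(k-j)]
            / [1 - sum_{j=1..k-1} phi_{k-1,j} rho(j)],
  phi_{k,j} = phi_{k-1,j} - phi_{kk} phi_{k-1,k-j},  j = 1..k-1.
Step k = 1:
  phi_11 = rho(1) = 0.3562.
Step k = 2:
  phi_22 = [rho(2) - phi_11 rho(1)] / [1 - phi_11 rho(1)] = [0.0398 - (0.3562)(0.3562)] / [1 - (0.3562)(0.3562)]
         = -0.08707844 / 0.87312156 = -0.099732.
  Update: phi_21 = phi_11 - phi_22 phi_11 = 0.3562 - (-0.099732)(0.3562) = 0.391725.
Step k = 3:
  phi_33 = [rho(3) - phi_21 rho(2) - phi_22 rho(1)] / [1 - phi_21 rho(1) - phi_22 rho(2)]
    numerator   = -0.4253 - (0.391725)(0.0398) - (-0.099732)(0.3562) = -0.40536599
    denominator = 1 - (0.391725)(0.3562) - (-0.099732)(0.0398) = 0.86443703
  phi_33 = -0.40536599 / 0.86443703 = -0.4689.
Therefore phi_{33} = -0.4689.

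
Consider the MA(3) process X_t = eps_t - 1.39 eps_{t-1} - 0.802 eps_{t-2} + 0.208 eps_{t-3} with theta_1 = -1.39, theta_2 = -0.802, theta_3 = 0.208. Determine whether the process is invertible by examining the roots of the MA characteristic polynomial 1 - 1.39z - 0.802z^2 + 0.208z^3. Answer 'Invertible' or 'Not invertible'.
\text{Not invertible}

The MA(q) characteristic polynomial is P(z) = 1 - 1.39z - 0.802z^2 + 0.208z^3.
Invertibility requires all roots to lie outside the unit circle, i.e. |z| > 1 for every root.
Degree 3: look for a simple real root z0 first, then factor out (1 - z/z0) and solve the remaining quadratic.
Testing z0 = 5: P(5) = 1 + (-1.39)(5) + (-0.802)(5)^2 + (0.208)(5)^3
  = 1 + (-6.95) + (-20.05) + (26) = 0.  So z_0 = 5 is a root, |z_0| = 5.
Divide out the factor (1 - 0.2 z) = (1 - z/z0) (since 1/z0 = 0.2):
  P(z) = (1 - 0.2 z)(1 + (-1.19) z + (-1.04) z^2)
  [check: z-coef -1.19 - (0.2) = -1.39; z^2-coef -1.04 - (0.2)(-1.19) = -0.802; z^3-coef -(0.2)(-1.04) = 0.208.]
Remaining roots from the quadratic factor 1 + (-1.19) z + (-1.04) z^2:
  Set 1 + (-1.19) z + (-1.04) z^2 = 0, i.e. a z^2 + b z + c = 0 with a = -1.04, b = -1.19, c = 1.
  Discriminant D = b^2 - 4ac = (-1.19)^2 - 4*(-1.04)*1 = 1.4161 - (-4.16) = 5.5761.
  D >= 0, so the roots are real: z = (-b +/- sqrt(D)) / (2a) = (1.19 +/- 2.361377) / (-2.08).
    z_1 = (1.19 + 2.361377) / (-2.08) = -1.7074,   |z_1| = 1.7074.
    z_2 = (1.19 - 2.361377) / (-2.08) = 0.5632,   |z_2| = 0.5632.
Moduli of all roots: 5.0000, 1.7074, 0.5632.
All moduli strictly greater than 1? No.
Verdict: Not invertible.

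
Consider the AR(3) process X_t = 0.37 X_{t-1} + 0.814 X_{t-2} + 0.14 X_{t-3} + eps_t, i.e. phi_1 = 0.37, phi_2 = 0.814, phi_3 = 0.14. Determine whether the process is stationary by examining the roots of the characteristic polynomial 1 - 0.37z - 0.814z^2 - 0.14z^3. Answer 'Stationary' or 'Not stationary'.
\text{Not stationary}

The AR(p) characteristic polynomial is P(z) = 1 - 0.37z - 0.814z^2 - 0.14z^3.
Stationarity requires all roots to lie outside the unit circle, i.e. |z| > 1 for every root.
Degree 3: look for a simple real root z0 first, then factor out (1 - z/z0) and solve the remaining quadratic.
Testing z0 = -5: P(-5) = 1 + (-0.37)(-5) + (-0.814)(-5)^2 + (-0.14)(-5)^3
  = 1 + (1.85) + (-20.35) + (17.5) = 0.  So z_0 = -5 is a root, |z_0| = 5.
Divide out the factor (1 + 0.2 z) = (1 - z/z0) (since 1/z0 = -0.2):
  P(z) = (1 + 0.2 z)(1 + (-0.57) z + (-0.7) z^2)
  [check: z-coef -0.57 - (-0.2) = -0.37; z^2-coef -0.7 - (-0.2)(-0.57) = -0.814; z^3-coef -(-0.2)(-0.7) = -0.14.]
Remaining roots from the quadratic factor 1 + (-0.57) z + (-0.7) z^2:
  Set 1 + (-0.57) z + (-0.7) z^2 = 0, i.e. a z^2 + b z + c = 0 with a = -0.7, b = -0.57, c = 1.
  Discriminant D = b^2 - 4ac = (-0.57)^2 - 4*(-0.7)*1 = 0.3249 - (-2.8) = 3.1249.
  D >= 0, so the roots are real: z = (-b +/- sqrt(D)) / (2a) = (0.57 +/- 1.767739) / (-1.4).
    z_1 = (0.57 + 1.767739) / (-1.4) = -1.6698,   |z_1| = 1.6698.
    z_2 = (0.57 - 1.767739) / (-1.4) = 0.8555,   |z_2| = 0.8555.
Moduli of all roots: 5.0000, 1.6698, 0.8555.
All moduli strictly greater than 1? No.
Verdict: Not stationary.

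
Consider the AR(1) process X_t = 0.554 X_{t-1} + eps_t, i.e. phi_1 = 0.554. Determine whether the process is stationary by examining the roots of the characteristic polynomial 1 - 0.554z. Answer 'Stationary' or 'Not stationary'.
\text{Stationary}

The AR(p) characteristic polynomial is P(z) = 1 - 0.554z.
Stationarity requires all roots to lie outside the unit circle, i.e. |z| > 1 for every root.
This is linear in z: 1 + (-0.554) z = 0  =>  z = -1/(-0.554) = 1.805054,  |z| = 1.805054.
Moduli of all roots: 1.8051.
All moduli strictly greater than 1? Yes.
Verdict: Stationary.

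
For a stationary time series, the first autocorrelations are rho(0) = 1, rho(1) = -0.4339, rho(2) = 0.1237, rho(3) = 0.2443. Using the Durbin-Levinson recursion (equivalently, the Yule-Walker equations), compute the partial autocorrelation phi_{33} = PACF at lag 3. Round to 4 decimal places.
\phi_{33} = 0.3319

The PACF at lag k is phi_{kk}, the last component of the solution
to the Yule-Walker system G_k phi = r_k where
  (G_k)_{ij} = rho(|i - j|), (r_k)_i = rho(i), i,j = 1..k.
Equivalently, Durbin-Levinson gives phi_{kk} iteratively:
  phi_{11} = rho(1)
  phi_{kk} = [rho(k) - sum_{j=1..k-1} phi_{k-1,j} rho(k-j)]
            / [1 - sum_{j=1..k-1} phi_{k-1,j} rho(j)],
  phi_{k,j} = phi_{k-1,j} - phi_{kk} phi_{k-1,k-j},  j = 1..k-1.
Step k = 1:
  phi_11 = rho(1) = -0.4339.
Step k = 2:
  phi_22 = [rho(2) - phi_11 rho(1)] / [1 - phi_11 rho(1)] = [0.1237 - (-0.4339)(-0.4339)] / [1 - (-0.4339)(-0.4339)]
         = -0.06456921 / 0.81173079 = -0.079545.
  Update: phi_21 = phi_11 - phi_22 phi_11 = -0.4339 - (-0.079545)(-0.4339) = -0.468415.
Step k = 3:
  phi_33 = [rho(3) - phi_21 rho(2) - phi_22 rho(1)] / [1 - phi_21 rho(1) - phi_22 rho(2)]
    numerator   = 0.2443 - (-0.468415)(0.1237) - (-0.079545)(-0.4339) = 0.26772827
    denominator = 1 - (-0.468415)(-0.4339) - (-0.079545)(0.1237) = 0.80659463
  phi_33 = 0.26772827 / 0.80659463 = 0.3319.
Therefore phi_{33} = 0.3319.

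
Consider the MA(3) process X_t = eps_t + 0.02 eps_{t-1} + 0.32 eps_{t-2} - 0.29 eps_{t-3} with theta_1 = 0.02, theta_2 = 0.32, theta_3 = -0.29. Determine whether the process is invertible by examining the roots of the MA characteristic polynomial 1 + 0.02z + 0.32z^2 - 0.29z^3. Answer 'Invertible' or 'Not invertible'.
\text{Invertible}

The MA(q) characteristic polynomial is P(z) = 1 + 0.02z + 0.32z^2 - 0.29z^3.
Invertibility requires all roots to lie outside the unit circle, i.e. |z| > 1 for every root.
Degree 3: look for a simple real root z0 first, then factor out (1 - z/z0) and solve the remaining quadratic.
Testing z0 = 2: P(2) = 1 + (0.02)(2) + (0.32)(2)^2 + (-0.29)(2)^3
  = 1 + (0.04) + (1.28) + (-2.32) = 0.  So z_0 = 2 is a root, |z_0| = 2.
Divide out the factor (1 - 0.5 z) = (1 - z/z0) (since 1/z0 = 0.5):
  P(z) = (1 - 0.5 z)(1 + (0.52) z + (0.58) z^2)
  [check: z-coef 0.52 - (0.5) = 0.02; z^2-coef 0.58 - (0.5)(0.52) = 0.32; z^3-coef -(0.5)(0.58) = -0.29.]
Remaining roots from the quadratic factor 1 + (0.52) z + (0.58) z^2:
  Set 1 + (0.52) z + (0.58) z^2 = 0, i.e. a z^2 + b z + c = 0 with a = 0.58, b = 0.52, c = 1.
  Discriminant D = b^2 - 4ac = (0.52)^2 - 4*(0.58)*1 = 0.2704 - (2.32) = -2.0496.
  D < 0, so the roots are the complex-conjugate pair z = (-b +/- i sqrt(-D)) / (2a) = -0.4483 +/- 1.2342i.
  For a conjugate pair |z|^2 = z * conj(z) = (product of roots) = c/a = 1/(0.58) = 1.724138, so |z| = sqrt(1.724138) = 1.3131 for both roots.
Moduli of all roots: 2.0000, 1.3131, 1.3131.
All moduli strictly greater than 1? Yes.
Verdict: Invertible.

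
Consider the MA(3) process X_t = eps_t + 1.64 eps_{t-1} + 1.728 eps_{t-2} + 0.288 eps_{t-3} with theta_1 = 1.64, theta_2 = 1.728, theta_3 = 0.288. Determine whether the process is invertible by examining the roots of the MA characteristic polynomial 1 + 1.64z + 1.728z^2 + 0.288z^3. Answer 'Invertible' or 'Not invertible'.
\text{Not invertible}

The MA(q) characteristic polynomial is P(z) = 1 + 1.64z + 1.728z^2 + 0.288z^3.
Invertibility requires all roots to lie outside the unit circle, i.e. |z| > 1 for every root.
Degree 3: look for a simple real root z0 first, then factor out (1 - z/z0) and solve the remaining quadratic.
Testing z0 = -5: P(-5) = 1 + (1.64)(-5) + (1.728)(-5)^2 + (0.288)(-5)^3
  = 1 + (-8.2) + (43.2) + (-36) = 0.  So z_0 = -5 is a root, |z_0| = 5.
Divide out the factor (1 + 0.2 z) = (1 - z/z0) (since 1/z0 = -0.2):
  P(z) = (1 + 0.2 z)(1 + (1.44) z + (1.44) z^2)
  [check: z-coef 1.44 - (-0.2) = 1.64; z^2-coef 1.44 - (-0.2)(1.44) = 1.728; z^3-coef -(-0.2)(1.44) = 0.288.]
Remaining roots from the quadratic factor 1 + (1.44) z + (1.44) z^2:
  Set 1 + (1.44) z + (1.44) z^2 = 0, i.e. a z^2 + b z + c = 0 with a = 1.44, b = 1.44, c = 1.
  Discriminant D = b^2 - 4ac = (1.44)^2 - 4*(1.44)*1 = 2.0736 - (5.76) = -3.6864.
  D < 0, so the roots are the complex-conjugate pair z = (-b +/- i sqrt(-D)) / (2a) = -0.5 +/- 0.6667i.
  For a conjugate pair |z|^2 = z * conj(z) = (product of roots) = c/a = 1/(1.44) = 0.694444, so |z| = sqrt(0.694444) = 0.8333 for both roots.
Moduli of all roots: 5.0000, 0.8333, 0.8333.
All moduli strictly greater than 1? No.
Verdict: Not invertible.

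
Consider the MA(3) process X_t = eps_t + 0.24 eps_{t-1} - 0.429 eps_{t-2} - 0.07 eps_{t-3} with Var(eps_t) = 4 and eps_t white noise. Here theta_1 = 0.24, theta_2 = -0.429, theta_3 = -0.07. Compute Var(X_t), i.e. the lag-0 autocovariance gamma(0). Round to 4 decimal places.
\gamma(0) = 4.9862

For an MA(q) process X_t = eps_t + sum_i theta_i eps_{t-i} with
Var(eps_t) = sigma^2, the variance is
  gamma(0) = sigma^2 * (1 + sum_i theta_i^2).
  sum_i theta_i^2 = (0.24)^2 + (-0.429)^2 + (-0.07)^2 = 0.0576 + 0.184041 + 0.0049 = 0.246541.
  gamma(0) = 4 * (1 + 0.246541) = 4 * 1.246541 = 4.986164, which rounds to 4.9862.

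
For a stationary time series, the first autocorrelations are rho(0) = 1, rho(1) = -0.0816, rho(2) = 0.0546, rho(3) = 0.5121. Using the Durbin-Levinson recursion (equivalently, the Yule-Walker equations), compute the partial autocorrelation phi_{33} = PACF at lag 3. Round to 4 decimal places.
\phi_{33} = 0.5250

The PACF at lag k is phi_{kk}, the last component of the solution
to the Yule-Walker system G_k phi = r_k where
  (G_k)_{ij} = rho(|i - j|), (r_k)_i = rho(i), i,j = 1..k.
Equivalently, Durbin-Levinson gives phi_{kk} iteratively:
  phi_{11} = rho(1)
  phi_{kk} = [rho(k) - sum_{j=1..k-1} phi_{k-1,j} rho(k-j)]
            / [1 - sum_{j=1..k-1} phi_{k-1,j} rho(j)],
  phi_{k,j} = phi_{k-1,j} - phi_{kk} phi_{k-1,k-j},  j = 1..k-1.
Step k = 1:
  phi_11 = rho(1) = -0.0816.
Step k = 2:
  phi_22 = [rho(2) - phi_11 rho(1)] / [1 - phi_11 rho(1)] = [0.0546 - (-0.0816)(-0.0816)] / [1 - (-0.0816)(-0.0816)]
         = 0.04794144 / 0.99334144 = 0.048263.
  Update: phi_21 = phi_11 - phi_22 phi_11 = -0.0816 - (0.048263)(-0.0816) = -0.077662.
Step k = 3:
  phi_33 = [rho(3) - phi_21 rho(2) - phi_22 rho(1)] / [1 - phi_21 rho(1) - phi_22 rho(2)]
    numerator   = 0.5121 - (-0.077662)(0.0546) - (0.048263)(-0.0816) = 0.52027858
    denominator = 1 - (-0.077662)(-0.0816) - (0.048263)(0.0546) = 0.99102765
  phi_33 = 0.52027858 / 0.99102765 = 0.525.
Therefore phi_{33} = 0.5250.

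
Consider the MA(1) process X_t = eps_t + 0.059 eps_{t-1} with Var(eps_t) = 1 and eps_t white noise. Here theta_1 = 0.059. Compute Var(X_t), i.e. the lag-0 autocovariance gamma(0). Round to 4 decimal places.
\gamma(0) = 1.0035

For an MA(q) process X_t = eps_t + sum_i theta_i eps_{t-i} with
Var(eps_t) = sigma^2, the variance is
  gamma(0) = sigma^2 * (1 + sum_i theta_i^2).
  sum_i theta_i^2 = (0.059)^2 = 0.003481.
  gamma(0) = 1 * (1 + 0.003481) = 1 * 1.003481 = 1.003481, which rounds to 1.0035.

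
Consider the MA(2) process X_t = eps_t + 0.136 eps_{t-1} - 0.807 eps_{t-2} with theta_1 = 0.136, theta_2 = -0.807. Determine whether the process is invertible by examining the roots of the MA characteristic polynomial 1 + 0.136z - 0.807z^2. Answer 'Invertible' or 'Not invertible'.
\text{Invertible}

The MA(q) characteristic polynomial is P(z) = 1 + 0.136z - 0.807z^2.
Invertibility requires all roots to lie outside the unit circle, i.e. |z| > 1 for every root.
Set 1 + (0.136) z + (-0.807) z^2 = 0, i.e. a z^2 + b z + c = 0 with a = -0.807, b = 0.136, c = 1.
Discriminant D = b^2 - 4ac = (0.136)^2 - 4*(-0.807)*1 = 0.018496 - (-3.228) = 3.246496.
D >= 0, so the roots are real: z = (-b +/- sqrt(D)) / (2a) = (-0.136 +/- 1.801804) / (-1.614).
  z_1 = (-0.136 + 1.801804) / (-1.614) = -1.0321,   |z_1| = 1.0321.
  z_2 = (-0.136 - 1.801804) / (-1.614) = 1.2006,   |z_2| = 1.2006.
Moduli of all roots: 1.0321, 1.2006.
All moduli strictly greater than 1? Yes.
Verdict: Invertible.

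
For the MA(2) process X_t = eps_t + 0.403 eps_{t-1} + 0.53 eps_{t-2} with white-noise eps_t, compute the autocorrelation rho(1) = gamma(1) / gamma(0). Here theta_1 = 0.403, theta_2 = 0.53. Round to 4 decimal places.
\rho(1) = 0.4272

For an MA(q) process with theta_0 = 1, the autocovariance is
  gamma(k) = sigma^2 * sum_{i=0..q-k} theta_i * theta_{i+k},
and rho(k) = gamma(k) / gamma(0). Sigma^2 cancels.
  numerator   = (1)*(0.403) + (0.403)*(0.53) = 0.61659.
  denominator = (1)^2 + (0.403)^2 + (0.53)^2 = 1.443309.
  rho(1) = 0.61659 / 1.443309 = 0.4272.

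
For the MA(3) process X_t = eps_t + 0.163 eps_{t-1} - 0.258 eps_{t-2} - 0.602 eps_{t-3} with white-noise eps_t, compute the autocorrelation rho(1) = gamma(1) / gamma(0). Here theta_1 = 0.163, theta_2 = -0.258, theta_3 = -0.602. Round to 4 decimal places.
\rho(1) = 0.1898

For an MA(q) process with theta_0 = 1, the autocovariance is
  gamma(k) = sigma^2 * sum_{i=0..q-k} theta_i * theta_{i+k},
and rho(k) = gamma(k) / gamma(0). Sigma^2 cancels.
  numerator   = (1)*(0.163) + (0.163)*(-0.258) + (-0.258)*(-0.602) = 0.276262.
  denominator = (1)^2 + (0.163)^2 + (-0.258)^2 + (-0.602)^2 = 1.455537.
  rho(1) = 0.276262 / 1.455537 = 0.1898.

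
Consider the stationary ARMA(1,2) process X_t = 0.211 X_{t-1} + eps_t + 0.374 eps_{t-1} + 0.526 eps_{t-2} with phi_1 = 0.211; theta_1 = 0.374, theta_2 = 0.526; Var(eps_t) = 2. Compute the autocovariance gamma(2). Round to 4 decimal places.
\gamma(2) = 1.4985

Multiply the model equation by X_{t-k} and take expectations. With theta_0 = psi_0 = 1 and psi_j the MA(infinity) weights, this gives
  gamma(k) - sum_i phi_i gamma(k-i) = c_k,
  c_k = sigma^2 * sum_{j=k..q} theta_j psi_{j-k}   (c_k = 0 for k > q),
using gamma(-m) = gamma(m).
psi-weights needed (psi_j = theta_j + sum_i phi_i psi_{j-i}):
  psi_1 = theta_1 + phi_1 = 0.374 + (0.211) = 0.585
  psi_2 = theta_2 + phi_1 psi_1 = 0.526 + (0.211)(0.585) = 0.649435
Right-hand sides:
  c_0 = sigma^2 (1 + theta_1 psi_1 + theta_2 psi_2) = 2 * (1 + (0.374)(0.585) + (0.526)(0.649435)) = 2 * 1.560393 = 3.120786
  c_1 = sigma^2 (theta_1 + theta_2 psi_1) = 2 * (0.374 + (0.526)(0.585)) = 1.36342
  c_2 = sigma^2 theta_2 = 2 * (0.526) = 1.052
Equations for k = 0 and k = 1 (AR order 1):
  gamma(0) = phi_1 gamma(1) + c_0
  gamma(1) = phi_1 gamma(0) + c_1
Substituting the second into the first: gamma(0) (1 - phi_1^2) = c_0 + phi_1 c_1, so
  gamma(0) = (c_0 + phi_1 c_1) / (1 - phi_1^2) = (3.120786 + (0.211)(1.36342)) / (1 - (0.211)^2) = 3.408467 / 0.955479 = 3.567286.
  gamma(1) = phi_1 gamma(0) + c_1 = (0.211)(3.567286) + (1.36342) = 2.116117.
For k = 2: gamma(2) = phi_1 gamma(1) + c_2
  = (0.211)(2.116117) + (1.052) = 1.498501.
Therefore gamma(2) = 1.4985 (to 4 decimal places).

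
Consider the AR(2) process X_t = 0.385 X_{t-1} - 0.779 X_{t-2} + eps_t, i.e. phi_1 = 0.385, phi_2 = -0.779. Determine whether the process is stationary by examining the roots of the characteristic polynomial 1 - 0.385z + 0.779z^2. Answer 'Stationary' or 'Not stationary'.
\text{Stationary}

The AR(p) characteristic polynomial is P(z) = 1 - 0.385z + 0.779z^2.
Stationarity requires all roots to lie outside the unit circle, i.e. |z| > 1 for every root.
Set 1 + (-0.385) z + (0.779) z^2 = 0, i.e. a z^2 + b z + c = 0 with a = 0.779, b = -0.385, c = 1.
Discriminant D = b^2 - 4ac = (-0.385)^2 - 4*(0.779)*1 = 0.148225 - (3.116) = -2.967775.
D < 0, so the roots are the complex-conjugate pair z = (-b +/- i sqrt(-D)) / (2a) = 0.2471 +/- 1.1057i.
For a conjugate pair |z|^2 = z * conj(z) = (product of roots) = c/a = 1/(0.779) = 1.283697, so |z| = sqrt(1.283697) = 1.133 for both roots.
Moduli of all roots: 1.1330, 1.1330.
All moduli strictly greater than 1? Yes.
Verdict: Stationary.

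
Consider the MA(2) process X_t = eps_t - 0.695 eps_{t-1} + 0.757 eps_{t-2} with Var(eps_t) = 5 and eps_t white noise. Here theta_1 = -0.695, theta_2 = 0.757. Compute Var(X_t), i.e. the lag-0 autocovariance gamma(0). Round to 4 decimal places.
\gamma(0) = 10.2804

For an MA(q) process X_t = eps_t + sum_i theta_i eps_{t-i} with
Var(eps_t) = sigma^2, the variance is
  gamma(0) = sigma^2 * (1 + sum_i theta_i^2).
  sum_i theta_i^2 = (-0.695)^2 + (0.757)^2 = 0.483025 + 0.573049 = 1.056074.
  gamma(0) = 5 * (1 + 1.056074) = 5 * 2.056074 = 10.28037, which rounds to 10.2804.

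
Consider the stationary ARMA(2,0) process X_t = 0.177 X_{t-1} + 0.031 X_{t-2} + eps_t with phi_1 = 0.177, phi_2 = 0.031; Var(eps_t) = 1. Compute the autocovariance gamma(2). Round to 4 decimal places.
\gamma(2) = 0.0656

Multiply the model equation by X_{t-k} and take expectations. With theta_0 = psi_0 = 1 and psi_j the MA(infinity) weights, this gives
  gamma(k) - sum_i phi_i gamma(k-i) = c_k,
  c_k = sigma^2 * sum_{j=k..q} theta_j psi_{j-k}   (c_k = 0 for k > q),
using gamma(-m) = gamma(m).
Pure AR (q = 0): c_0 = sigma^2 = 1, c_k = 0 for k >= 1.
Equations for k = 0, 1, 2 (AR order 2, c_2 = 0):
  (E0) gamma(0) = phi_1 gamma(1) + phi_2 gamma(2) + c_0
  (E1) gamma(1) = phi_1 gamma(0) + phi_2 gamma(1) + c_1
  (E2) gamma(2) = phi_1 gamma(1) + phi_2 gamma(0)
From (E1): gamma(1) = A gamma(0) + B with
  A = phi_1 / (1 - phi_2) = 0.177 / 0.969 = 0.182663,   B = c_1 / (1 - phi_2) = 0 / 0.969 = 0.
Insert (E2) into (E0): gamma(0) (1 - phi_2^2) = phi_1 (1 + phi_2) gamma(1) + c_0.
  phi_1 (1 + phi_2) = (0.177)(1.031) = 0.182487,   1 - phi_2^2 = 0.999039.
Replace gamma(1) by A gamma(0) + B and collect gamma(0):
  gamma(0) [0.999039 - (0.182487)(0.182663)] = c_0 = 1
  gamma(0) * 0.965705 = 1
  gamma(0) = 1 / 0.965705 = 1.035512.
  gamma(1) = A gamma(0) = (0.182663)(1.035512) = 0.189149.
  gamma(2) = phi_1 gamma(1) + phi_2 gamma(0) = (0.177)(0.189149) + (0.031)(1.035512) = 0.06558.
Therefore gamma(2) = 0.0656 (to 4 decimal places).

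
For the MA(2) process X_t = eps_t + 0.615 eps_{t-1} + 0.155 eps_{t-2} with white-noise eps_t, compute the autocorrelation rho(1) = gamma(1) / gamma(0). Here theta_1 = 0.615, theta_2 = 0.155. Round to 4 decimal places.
\rho(1) = 0.5066

For an MA(q) process with theta_0 = 1, the autocovariance is
  gamma(k) = sigma^2 * sum_{i=0..q-k} theta_i * theta_{i+k},
and rho(k) = gamma(k) / gamma(0). Sigma^2 cancels.
  numerator   = (1)*(0.615) + (0.615)*(0.155) = 0.710325.
  denominator = (1)^2 + (0.615)^2 + (0.155)^2 = 1.40225.
  rho(1) = 0.710325 / 1.40225 = 0.5066.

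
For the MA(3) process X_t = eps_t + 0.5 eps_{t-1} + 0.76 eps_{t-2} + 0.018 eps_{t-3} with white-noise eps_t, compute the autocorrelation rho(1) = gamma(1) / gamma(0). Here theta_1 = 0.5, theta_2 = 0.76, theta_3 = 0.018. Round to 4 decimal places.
\rho(1) = 0.4889

For an MA(q) process with theta_0 = 1, the autocovariance is
  gamma(k) = sigma^2 * sum_{i=0..q-k} theta_i * theta_{i+k},
and rho(k) = gamma(k) / gamma(0). Sigma^2 cancels.
  numerator   = (1)*(0.5) + (0.5)*(0.76) + (0.76)*(0.018) = 0.89368.
  denominator = (1)^2 + (0.5)^2 + (0.76)^2 + (0.018)^2 = 1.827924.
  rho(1) = 0.89368 / 1.827924 = 0.4889.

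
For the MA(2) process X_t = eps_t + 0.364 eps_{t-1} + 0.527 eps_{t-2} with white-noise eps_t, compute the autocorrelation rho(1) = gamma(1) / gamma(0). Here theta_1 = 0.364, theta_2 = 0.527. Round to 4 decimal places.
\rho(1) = 0.3941

For an MA(q) process with theta_0 = 1, the autocovariance is
  gamma(k) = sigma^2 * sum_{i=0..q-k} theta_i * theta_{i+k},
and rho(k) = gamma(k) / gamma(0). Sigma^2 cancels.
  numerator   = (1)*(0.364) + (0.364)*(0.527) = 0.555828.
  denominator = (1)^2 + (0.364)^2 + (0.527)^2 = 1.410225.
  rho(1) = 0.555828 / 1.410225 = 0.3941.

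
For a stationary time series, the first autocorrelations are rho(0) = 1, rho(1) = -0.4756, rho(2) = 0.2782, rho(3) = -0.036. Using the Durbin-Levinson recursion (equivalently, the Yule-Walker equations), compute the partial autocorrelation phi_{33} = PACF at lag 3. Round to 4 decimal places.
\phi_{33} = 0.1550

The PACF at lag k is phi_{kk}, the last component of the solution
to the Yule-Walker system G_k phi = r_k where
  (G_k)_{ij} = rho(|i - j|), (r_k)_i = rho(i), i,j = 1..k.
Equivalently, Durbin-Levinson gives phi_{kk} iteratively:
  phi_{11} = rho(1)
  phi_{kk} = [rho(k) - sum_{j=1..k-1} phi_{k-1,j} rho(k-j)]
            / [1 - sum_{j=1..k-1} phi_{k-1,j} rho(j)],
  phi_{k,j} = phi_{k-1,j} - phi_{kk} phi_{k-1,k-j},  j = 1..k-1.
Step k = 1:
  phi_11 = rho(1) = -0.4756.
Step k = 2:
  phi_22 = [rho(2) - phi_11 rho(1)] / [1 - phi_11 rho(1)] = [0.2782 - (-0.4756)(-0.4756)] / [1 - (-0.4756)(-0.4756)]
         = 0.05200464 / 0.77380464 = 0.067206.
  Update: phi_21 = phi_11 - phi_22 phi_11 = -0.4756 - (0.067206)(-0.4756) = -0.443637.
Step k = 3:
  phi_33 = [rho(3) - phi_21 rho(2) - phi_22 rho(1)] / [1 - phi_21 rho(1) - phi_22 rho(2)]
    numerator   = -0.036 - (-0.443637)(0.2782) - (0.067206)(-0.4756) = 0.11938308
    denominator = 1 - (-0.443637)(-0.4756) - (0.067206)(0.2782) = 0.77030959
  phi_33 = 0.11938308 / 0.77030959 = 0.155.
Therefore phi_{33} = 0.1550.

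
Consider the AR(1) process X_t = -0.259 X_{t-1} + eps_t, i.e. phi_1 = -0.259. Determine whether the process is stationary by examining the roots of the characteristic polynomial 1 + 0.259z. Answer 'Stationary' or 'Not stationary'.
\text{Stationary}

The AR(p) characteristic polynomial is P(z) = 1 + 0.259z.
Stationarity requires all roots to lie outside the unit circle, i.e. |z| > 1 for every root.
This is linear in z: 1 + (0.259) z = 0  =>  z = -1/(0.259) = -3.861004,  |z| = 3.861004.
Moduli of all roots: 3.8610.
All moduli strictly greater than 1? Yes.
Verdict: Stationary.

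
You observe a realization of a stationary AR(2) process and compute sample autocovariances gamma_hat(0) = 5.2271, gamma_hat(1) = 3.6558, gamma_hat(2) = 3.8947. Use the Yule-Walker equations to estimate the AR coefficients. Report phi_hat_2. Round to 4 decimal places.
\hat\phi_{2} = 0.5010

The Yule-Walker equations for an AR(p) process read, in matrix form,
  Gamma_p phi = r_p,   with   (Gamma_p)_{ij} = gamma(|i - j|),
                       (r_p)_i = gamma(i),   i,j = 1..p.
Substitute the sample gammas (Toeplitz matrix and right-hand side of size 2):
  Gamma_p = [[5.2271, 3.6558], [3.6558, 5.2271]]
  r_p     = [3.6558, 3.8947]
Written out:
  5.2271 phi_1 + 3.6558 phi_2 = 3.6558
  3.6558 phi_1 + 5.2271 phi_2 = 3.8947
Solve by Cramer's rule:
  det = gamma(0)^2 - gamma(1)^2 = (5.2271)^2 - (3.6558)^2 = 27.32257441 - 13.36487364 = 13.95770077
  phi_hat_1 = [gamma(1) gamma(0) - gamma(1) gamma(2)] / det = [(3.6558)(5.2271) - (3.6558)(3.8947)] / 13.95770077 = 4.87098792 / 13.95770077 = 0.349
  phi_hat_2 = [gamma(0) gamma(2) - gamma(1)^2] / det = [(5.2271)(3.8947) - (3.6558)^2] / 13.95770077 = 6.99311273 / 13.95770077 = 0.501
So phi_hat = [0.3490, 0.5010].
Therefore phi_hat_2 = 0.5010.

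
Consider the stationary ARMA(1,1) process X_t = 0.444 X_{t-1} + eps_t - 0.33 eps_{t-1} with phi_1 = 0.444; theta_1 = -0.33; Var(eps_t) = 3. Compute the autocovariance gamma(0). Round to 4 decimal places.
\gamma(0) = 3.0486

Multiply the model equation by X_{t-k} and take expectations. With theta_0 = psi_0 = 1 and psi_j the MA(infinity) weights, this gives
  gamma(k) - sum_i phi_i gamma(k-i) = c_k,
  c_k = sigma^2 * sum_{j=k..q} theta_j psi_{j-k}   (c_k = 0 for k > q),
using gamma(-m) = gamma(m).
psi-weights needed (psi_j = theta_j + sum_i phi_i psi_{j-i}):
  psi_1 = theta_1 + phi_1 = -0.33 + (0.444) = 0.114
Right-hand sides:
  c_0 = sigma^2 (1 + theta_1 psi_1) = 3 * (1 + (-0.33)(0.114)) = 3 * 0.96238 = 2.88714
  c_1 = sigma^2 theta_1 = 3 * (-0.33) = -0.99
  c_2 = 0
Equations for k = 0 and k = 1 (AR order 1):
  gamma(0) = phi_1 gamma(1) + c_0
  gamma(1) = phi_1 gamma(0) + c_1
Substituting the second into the first: gamma(0) (1 - phi_1^2) = c_0 + phi_1 c_1, so
  gamma(0) = (c_0 + phi_1 c_1) / (1 - phi_1^2) = (2.88714 + (0.444)(-0.99)) / (1 - (0.444)^2) = 2.44758 / 0.802864 = 3.048561.
Therefore gamma(0) = 3.0486 (to 4 decimal places).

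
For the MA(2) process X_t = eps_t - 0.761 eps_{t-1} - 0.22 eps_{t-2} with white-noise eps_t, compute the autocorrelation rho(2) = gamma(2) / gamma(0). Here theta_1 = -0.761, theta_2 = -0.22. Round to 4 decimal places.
\rho(2) = -0.1352

For an MA(q) process with theta_0 = 1, the autocovariance is
  gamma(k) = sigma^2 * sum_{i=0..q-k} theta_i * theta_{i+k},
and rho(k) = gamma(k) / gamma(0). Sigma^2 cancels.
  numerator   = (1)*(-0.22) = -0.22.
  denominator = (1)^2 + (-0.761)^2 + (-0.22)^2 = 1.627521.
  rho(2) = -0.22 / 1.627521 = -0.1352.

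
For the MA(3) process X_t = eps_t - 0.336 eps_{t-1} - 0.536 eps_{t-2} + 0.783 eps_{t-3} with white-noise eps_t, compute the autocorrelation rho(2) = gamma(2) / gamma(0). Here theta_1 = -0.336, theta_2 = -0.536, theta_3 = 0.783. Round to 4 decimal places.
\rho(2) = -0.3969

For an MA(q) process with theta_0 = 1, the autocovariance is
  gamma(k) = sigma^2 * sum_{i=0..q-k} theta_i * theta_{i+k},
and rho(k) = gamma(k) / gamma(0). Sigma^2 cancels.
  numerator   = (1)*(-0.536) + (-0.336)*(0.783) = -0.799088.
  denominator = (1)^2 + (-0.336)^2 + (-0.536)^2 + (0.783)^2 = 2.013281.
  rho(2) = -0.799088 / 2.013281 = -0.3969.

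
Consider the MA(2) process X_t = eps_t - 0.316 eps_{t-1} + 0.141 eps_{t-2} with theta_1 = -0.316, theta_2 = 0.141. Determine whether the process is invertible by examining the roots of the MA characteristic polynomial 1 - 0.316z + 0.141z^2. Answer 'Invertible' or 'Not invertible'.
\text{Invertible}

The MA(q) characteristic polynomial is P(z) = 1 - 0.316z + 0.141z^2.
Invertibility requires all roots to lie outside the unit circle, i.e. |z| > 1 for every root.
Set 1 + (-0.316) z + (0.141) z^2 = 0, i.e. a z^2 + b z + c = 0 with a = 0.141, b = -0.316, c = 1.
Discriminant D = b^2 - 4ac = (-0.316)^2 - 4*(0.141)*1 = 0.099856 - (0.564) = -0.464144.
D < 0, so the roots are the complex-conjugate pair z = (-b +/- i sqrt(-D)) / (2a) = 1.1206 +/- 2.4159i.
For a conjugate pair |z|^2 = z * conj(z) = (product of roots) = c/a = 1/(0.141) = 7.092199, so |z| = sqrt(7.092199) = 2.6631 for both roots.
Moduli of all roots: 2.6631, 2.6631.
All moduli strictly greater than 1? Yes.
Verdict: Invertible.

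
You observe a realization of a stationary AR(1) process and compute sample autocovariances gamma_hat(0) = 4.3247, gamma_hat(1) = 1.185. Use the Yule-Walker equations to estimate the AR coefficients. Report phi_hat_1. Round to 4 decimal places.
\hat\phi_{1} = 0.2740

The Yule-Walker equations for an AR(p) process read, in matrix form,
  Gamma_p phi = r_p,   with   (Gamma_p)_{ij} = gamma(|i - j|),
                       (r_p)_i = gamma(i),   i,j = 1..p.
Substitute the sample gammas (Toeplitz matrix and right-hand side of size 1):
  Gamma_p = [[4.3247]]
  r_p     = [1.185]
With p = 1 this is the single equation gamma(0) phi_1 = gamma(1):
  phi_hat_1 = gamma(1) / gamma(0) = 1.185 / 4.3247 = 0.2740.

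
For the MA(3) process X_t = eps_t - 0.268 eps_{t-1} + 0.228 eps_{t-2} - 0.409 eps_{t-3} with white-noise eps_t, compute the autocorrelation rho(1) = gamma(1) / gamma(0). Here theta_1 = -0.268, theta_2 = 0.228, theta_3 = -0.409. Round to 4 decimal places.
\rho(1) = -0.3271

For an MA(q) process with theta_0 = 1, the autocovariance is
  gamma(k) = sigma^2 * sum_{i=0..q-k} theta_i * theta_{i+k},
and rho(k) = gamma(k) / gamma(0). Sigma^2 cancels.
  numerator   = (1)*(-0.268) + (-0.268)*(0.228) + (0.228)*(-0.409) = -0.422356.
  denominator = (1)^2 + (-0.268)^2 + (0.228)^2 + (-0.409)^2 = 1.291089.
  rho(1) = -0.422356 / 1.291089 = -0.3271.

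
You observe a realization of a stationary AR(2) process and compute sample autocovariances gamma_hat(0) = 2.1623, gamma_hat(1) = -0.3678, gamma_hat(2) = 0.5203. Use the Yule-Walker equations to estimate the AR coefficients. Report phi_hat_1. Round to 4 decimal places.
\hat\phi_{1} = -0.1330

The Yule-Walker equations for an AR(p) process read, in matrix form,
  Gamma_p phi = r_p,   with   (Gamma_p)_{ij} = gamma(|i - j|),
                       (r_p)_i = gamma(i),   i,j = 1..p.
Substitute the sample gammas (Toeplitz matrix and right-hand side of size 2):
  Gamma_p = [[2.1623, -0.3678], [-0.3678, 2.1623]]
  r_p     = [-0.3678, 0.5203]
Written out:
  2.1623 phi_1 - 0.3678 phi_2 = -0.3678
  -0.3678 phi_1 + 2.1623 phi_2 = 0.5203
Solve by Cramer's rule:
  det = gamma(0)^2 - gamma(1)^2 = (2.1623)^2 - (-0.3678)^2 = 4.67554129 - 0.13527684 = 4.54026445
  phi_hat_1 = [gamma(1) gamma(0) - gamma(1) gamma(2)] / det = [(-0.3678)(2.1623) - (-0.3678)(0.5203)] / 4.54026445 = -0.6039276 / 4.54026445 = -0.133
  phi_hat_2 = [gamma(0) gamma(2) - gamma(1)^2] / det = [(2.1623)(0.5203) - (-0.3678)^2] / 4.54026445 = 0.98976785 / 4.54026445 = 0.218
So phi_hat = [-0.1330, 0.2180].
Therefore phi_hat_1 = -0.1330.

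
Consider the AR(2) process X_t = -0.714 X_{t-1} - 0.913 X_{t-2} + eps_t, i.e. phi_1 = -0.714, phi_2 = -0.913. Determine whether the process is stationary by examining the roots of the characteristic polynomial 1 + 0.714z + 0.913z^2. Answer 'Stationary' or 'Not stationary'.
\text{Stationary}

The AR(p) characteristic polynomial is P(z) = 1 + 0.714z + 0.913z^2.
Stationarity requires all roots to lie outside the unit circle, i.e. |z| > 1 for every root.
Set 1 + (0.714) z + (0.913) z^2 = 0, i.e. a z^2 + b z + c = 0 with a = 0.913, b = 0.714, c = 1.
Discriminant D = b^2 - 4ac = (0.714)^2 - 4*(0.913)*1 = 0.509796 - (3.652) = -3.142204.
D < 0, so the roots are the complex-conjugate pair z = (-b +/- i sqrt(-D)) / (2a) = -0.391 +/- 0.9708i.
For a conjugate pair |z|^2 = z * conj(z) = (product of roots) = c/a = 1/(0.913) = 1.09529, so |z| = sqrt(1.09529) = 1.0466 for both roots.
Moduli of all roots: 1.0466, 1.0466.
All moduli strictly greater than 1? Yes.
Verdict: Stationary.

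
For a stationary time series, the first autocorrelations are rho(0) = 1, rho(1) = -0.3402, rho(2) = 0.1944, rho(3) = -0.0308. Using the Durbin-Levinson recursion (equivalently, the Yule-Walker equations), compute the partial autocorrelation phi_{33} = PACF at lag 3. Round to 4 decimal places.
\phi_{33} = 0.0681

The PACF at lag k is phi_{kk}, the last component of the solution
to the Yule-Walker system G_k phi = r_k where
  (G_k)_{ij} = rho(|i - j|), (r_k)_i = rho(i), i,j = 1..k.
Equivalently, Durbin-Levinson gives phi_{kk} iteratively:
  phi_{11} = rho(1)
  phi_{kk} = [rho(k) - sum_{j=1..k-1} phi_{k-1,j} rho(k-j)]
            / [1 - sum_{j=1..k-1} phi_{k-1,j} rho(j)],
  phi_{k,j} = phi_{k-1,j} - phi_{kk} phi_{k-1,k-j},  j = 1..k-1.
Step k = 1:
  phi_11 = rho(1) = -0.3402.
Step k = 2:
  phi_22 = [rho(2) - phi_11 rho(1)] / [1 - phi_11 rho(1)] = [0.1944 - (-0.3402)(-0.3402)] / [1 - (-0.3402)(-0.3402)]
         = 0.07866396 / 0.88426396 = 0.08896.
  Update: phi_21 = phi_11 - phi_22 phi_11 = -0.3402 - (0.08896)(-0.3402) = -0.309936.
Step k = 3:
  phi_33 = [rho(3) - phi_21 rho(2) - phi_22 rho(1)] / [1 - phi_21 rho(1) - phi_22 rho(2)]
    numerator   = -0.0308 - (-0.309936)(0.1944) - (0.08896)(-0.3402) = 0.05971566
    denominator = 1 - (-0.309936)(-0.3402) - (0.08896)(0.1944) = 0.87726603
  phi_33 = 0.05971566 / 0.87726603 = 0.0681.
Therefore phi_{33} = 0.0681.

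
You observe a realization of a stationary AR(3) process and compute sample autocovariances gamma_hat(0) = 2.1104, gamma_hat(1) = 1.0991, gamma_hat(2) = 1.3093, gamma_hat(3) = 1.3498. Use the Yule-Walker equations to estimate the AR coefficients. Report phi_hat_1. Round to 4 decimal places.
\hat\phi_{1} = 0.0820

The Yule-Walker equations for an AR(p) process read, in matrix form,
  Gamma_p phi = r_p,   with   (Gamma_p)_{ij} = gamma(|i - j|),
                       (r_p)_i = gamma(i),   i,j = 1..p.
Substitute the sample gammas (Toeplitz matrix and right-hand side of size 3):
  Gamma_p = [[2.1104, 1.0991, 1.3093], [1.0991, 2.1104, 1.0991], [1.3093, 1.0991, 2.1104]]
  r_p     = [1.0991, 1.3093, 1.3498]
Written out (R1..R3):
  (R1) 2.1104 phi_1 + 1.0991 phi_2 + 1.3093 phi_3 = 1.0991
  (R2) 1.0991 phi_1 + 2.1104 phi_2 + 1.0991 phi_3 = 1.3093
  (R3) 1.3093 phi_1 + 1.0991 phi_2 + 2.1104 phi_3 = 1.3498
Gaussian elimination:
  R2 <- R2 - (1.0991/2.1104) R1 = R2 - (0.520802) R1:  1.537987 phi_2 + 0.417214 phi_3 = 0.736887
  R3 <- R3 - (1.3093/2.1104) R1 = R3 - (0.620404) R1:  0.417214 phi_2 + 1.298105 phi_3 = 0.667914
  R3 <- R3 - (0.417214/1.537987) R2 = R3 - (0.271273) R2:  1.184926 phi_3 = 0.468017
Back-substitution:
  phi_hat_3 = 0.468017 / 1.184926 = 0.394975
  phi_hat_2 = (0.736887 - (0.417214)(0.394975)) / 1.537987 = 0.371978
  phi_hat_1 = (1.0991 - (1.0991)(0.371978) - (1.3093)(0.394975)) / 2.1104 = 0.082031
So phi_hat = [0.0820, 0.3720, 0.3950].
Therefore phi_hat_1 = 0.0820.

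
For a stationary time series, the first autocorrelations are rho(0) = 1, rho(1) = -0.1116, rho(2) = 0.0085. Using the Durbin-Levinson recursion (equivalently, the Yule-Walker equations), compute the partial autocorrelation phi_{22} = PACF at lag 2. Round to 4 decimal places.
\phi_{22} = -0.0040

The PACF at lag k is phi_{kk}, the last component of the solution
to the Yule-Walker system G_k phi = r_k where
  (G_k)_{ij} = rho(|i - j|), (r_k)_i = rho(i), i,j = 1..k.
Equivalently, Durbin-Levinson gives phi_{kk} iteratively:
  phi_{11} = rho(1)
  phi_{kk} = [rho(k) - sum_{j=1..k-1} phi_{k-1,j} rho(k-j)]
            / [1 - sum_{j=1..k-1} phi_{k-1,j} rho(j)],
  phi_{k,j} = phi_{k-1,j} - phi_{kk} phi_{k-1,k-j},  j = 1..k-1.
Step k = 1:
  phi_11 = rho(1) = -0.1116.
Step k = 2:
  phi_22 = [rho(2) - phi_11 rho(1)] / [1 - phi_11 rho(1)] = [0.0085 - (-0.1116)(-0.1116)] / [1 - (-0.1116)(-0.1116)]
         = -0.00395456 / 0.98754544 = -0.004.
Therefore phi_{22} = -0.0040.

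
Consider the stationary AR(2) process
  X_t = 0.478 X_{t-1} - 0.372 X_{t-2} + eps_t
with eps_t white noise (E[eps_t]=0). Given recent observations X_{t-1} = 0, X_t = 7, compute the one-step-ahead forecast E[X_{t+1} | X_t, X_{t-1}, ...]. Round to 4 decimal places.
E[X_{t+1} \mid \mathcal F_t] = 3.3460

For an AR(p) model X_t = c + sum_i phi_i X_{t-i} + eps_t, the
one-step-ahead conditional mean is
  E[X_{t+1} | X_t, ...] = c + sum_i phi_i X_{t+1-i}.
Substitute known values:
  E[X_{t+1} | ...] = (0.478) * (7) + (-0.372) * (0)
                   = 3.3460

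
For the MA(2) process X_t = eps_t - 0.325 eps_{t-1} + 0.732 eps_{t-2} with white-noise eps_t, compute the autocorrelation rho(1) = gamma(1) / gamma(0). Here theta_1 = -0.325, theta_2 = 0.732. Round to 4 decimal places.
\rho(1) = -0.3429

For an MA(q) process with theta_0 = 1, the autocovariance is
  gamma(k) = sigma^2 * sum_{i=0..q-k} theta_i * theta_{i+k},
and rho(k) = gamma(k) / gamma(0). Sigma^2 cancels.
  numerator   = (1)*(-0.325) + (-0.325)*(0.732) = -0.5629.
  denominator = (1)^2 + (-0.325)^2 + (0.732)^2 = 1.641449.
  rho(1) = -0.5629 / 1.641449 = -0.3429.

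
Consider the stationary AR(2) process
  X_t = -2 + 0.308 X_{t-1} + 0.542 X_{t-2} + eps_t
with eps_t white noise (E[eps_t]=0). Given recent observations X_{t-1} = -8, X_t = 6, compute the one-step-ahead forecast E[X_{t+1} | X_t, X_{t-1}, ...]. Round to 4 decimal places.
E[X_{t+1} \mid \mathcal F_t] = -4.4880

For an AR(p) model X_t = c + sum_i phi_i X_{t-i} + eps_t, the
one-step-ahead conditional mean is
  E[X_{t+1} | X_t, ...] = c + sum_i phi_i X_{t+1-i}.
Substitute known values:
  E[X_{t+1} | ...] = -2 + (0.308) * (6) + (0.542) * (-8)
                   = -4.4880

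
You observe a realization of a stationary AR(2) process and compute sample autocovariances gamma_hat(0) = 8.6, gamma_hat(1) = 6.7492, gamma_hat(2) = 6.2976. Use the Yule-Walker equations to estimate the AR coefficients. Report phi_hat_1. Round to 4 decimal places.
\hat\phi_{1} = 0.5470

The Yule-Walker equations for an AR(p) process read, in matrix form,
  Gamma_p phi = r_p,   with   (Gamma_p)_{ij} = gamma(|i - j|),
                       (r_p)_i = gamma(i),   i,j = 1..p.
Substitute the sample gammas (Toeplitz matrix and right-hand side of size 2):
  Gamma_p = [[8.6, 6.7492], [6.7492, 8.6]]
  r_p     = [6.7492, 6.2976]
Written out:
  8.6 phi_1 + 6.7492 phi_2 = 6.7492
  6.7492 phi_1 + 8.6 phi_2 = 6.2976
Solve by Cramer's rule:
  det = gamma(0)^2 - gamma(1)^2 = (8.6)^2 - (6.7492)^2 = 73.96 - 45.55170064 = 28.40829936
  phi_hat_1 = [gamma(1) gamma(0) - gamma(1) gamma(2)] / det = [(6.7492)(8.6) - (6.7492)(6.2976)] / 28.40829936 = 15.53935808 / 28.40829936 = 0.547
  phi_hat_2 = [gamma(0) gamma(2) - gamma(1)^2] / det = [(8.6)(6.2976) - (6.7492)^2] / 28.40829936 = 8.60765936 / 28.40829936 = 0.303
So phi_hat = [0.5470, 0.3030].
Therefore phi_hat_1 = 0.5470.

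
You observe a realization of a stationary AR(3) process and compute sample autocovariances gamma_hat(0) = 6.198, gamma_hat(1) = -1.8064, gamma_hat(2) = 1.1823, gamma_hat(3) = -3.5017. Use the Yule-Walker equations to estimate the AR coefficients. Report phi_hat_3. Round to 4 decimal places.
\hat\phi_{3} = -0.5340

The Yule-Walker equations for an AR(p) process read, in matrix form,
  Gamma_p phi = r_p,   with   (Gamma_p)_{ij} = gamma(|i - j|),
                       (r_p)_i = gamma(i),   i,j = 1..p.
Substitute the sample gammas (Toeplitz matrix and right-hand side of size 3):
  Gamma_p = [[6.198, -1.8064, 1.1823], [-1.8064, 6.198, -1.8064], [1.1823, -1.8064, 6.198]]
  r_p     = [-1.8064, 1.1823, -3.5017]
Written out (R1..R3):
  (R1) 6.198 phi_1 - 1.8064 phi_2 + 1.1823 phi_3 = -1.8064
  (R2) -1.8064 phi_1 + 6.198 phi_2 - 1.8064 phi_3 = 1.1823
  (R3) 1.1823 phi_1 - 1.8064 phi_2 + 6.198 phi_3 = -3.5017
Gaussian elimination:
  R2 <- R2 - (-1.8064/6.198) R1 = R2 - (-0.291449) R1:  5.671527 phi_2 - 1.46182 phi_3 = 0.655827
  R3 <- R3 - (1.1823/6.198) R1 = R3 - (0.190755) R1:  -1.46182 phi_2 + 5.97247 phi_3 = -3.15712
  R3 <- R3 - (-1.46182/5.671527) R2 = R3 - (-0.257747) R2:  5.59569 phi_3 = -2.988083
Back-substitution:
  phi_hat_3 = -2.988083 / 5.59569 = -0.533997
  phi_hat_2 = (0.655827 - (-1.46182)(-0.533997)) / 5.671527 = -0.022001
  phi_hat_1 = (-1.8064 - (-1.8064)(-0.022001) - (1.1823)(-0.533997)) / 6.198 = -0.195998
So phi_hat = [-0.1960, -0.0220, -0.5340].
Therefore phi_hat_3 = -0.5340.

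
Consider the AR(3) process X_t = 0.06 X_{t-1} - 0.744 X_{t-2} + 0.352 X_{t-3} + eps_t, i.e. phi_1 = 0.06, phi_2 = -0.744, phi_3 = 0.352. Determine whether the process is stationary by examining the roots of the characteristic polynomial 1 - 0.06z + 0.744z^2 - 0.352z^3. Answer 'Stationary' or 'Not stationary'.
\text{Stationary}

The AR(p) characteristic polynomial is P(z) = 1 - 0.06z + 0.744z^2 - 0.352z^3.
Stationarity requires all roots to lie outside the unit circle, i.e. |z| > 1 for every root.
Degree 3: look for a simple real root z0 first, then factor out (1 - z/z0) and solve the remaining quadratic.
Testing z0 = 2.5: P(2.5) = 1 + (-0.06)(2.5) + (0.744)(2.5)^2 + (-0.352)(2.5)^3
  = 1 + (-0.15) + (4.65) + (-5.5) = 0.  So z_0 = 2.5 is a root, |z_0| = 2.5.
Divide out the factor (1 - 0.4 z) = (1 - z/z0) (since 1/z0 = 0.4):
  P(z) = (1 - 0.4 z)(1 + (0.34) z + (0.88) z^2)
  [check: z-coef 0.34 - (0.4) = -0.06; z^2-coef 0.88 - (0.4)(0.34) = 0.744; z^3-coef -(0.4)(0.88) = -0.352.]
Remaining roots from the quadratic factor 1 + (0.34) z + (0.88) z^2:
  Set 1 + (0.34) z + (0.88) z^2 = 0, i.e. a z^2 + b z + c = 0 with a = 0.88, b = 0.34, c = 1.
  Discriminant D = b^2 - 4ac = (0.34)^2 - 4*(0.88)*1 = 0.1156 - (3.52) = -3.4044.
  D < 0, so the roots are the complex-conjugate pair z = (-b +/- i sqrt(-D)) / (2a) = -0.1932 +/- 1.0484i.
  For a conjugate pair |z|^2 = z * conj(z) = (product of roots) = c/a = 1/(0.88) = 1.136364, so |z| = sqrt(1.136364) = 1.066 for both roots.
Moduli of all roots: 2.5000, 1.0660, 1.0660.
All moduli strictly greater than 1? Yes.
Verdict: Stationary.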